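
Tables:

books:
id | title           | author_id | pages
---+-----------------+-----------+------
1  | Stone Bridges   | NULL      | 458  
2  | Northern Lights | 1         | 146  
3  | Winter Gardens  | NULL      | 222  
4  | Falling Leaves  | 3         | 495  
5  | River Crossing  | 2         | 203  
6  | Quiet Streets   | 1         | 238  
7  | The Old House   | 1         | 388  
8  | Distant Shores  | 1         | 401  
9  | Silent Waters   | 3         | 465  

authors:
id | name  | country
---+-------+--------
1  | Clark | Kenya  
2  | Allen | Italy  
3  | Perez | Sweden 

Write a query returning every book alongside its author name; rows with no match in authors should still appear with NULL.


LEFT JOIN keeps every row from books (the left table); where author_id has no match in authors, the author columns become NULL. Walk through each book:
  - book 1 (Stone Bridges): author_id=NULL, no match -> kept with NULL
  - book 2 (Northern Lights): author_id=1 -> matches Clark
  - book 3 (Winter Gardens): author_id=NULL, no match -> kept with NULL
  - book 4 (Falling Leaves): author_id=3 -> matches Perez
  - book 5 (River Crossing): author_id=2 -> matches Allen
  - book 6 (Quiet Streets): author_id=1 -> matches Clark
  - book 7 (The Old House): author_id=1 -> matches Clark
  - book 8 (Distant Shores): author_id=1 -> matches Clark
  - book 9 (Silent Waters): author_id=3 -> matches Perez
All 9 rows appear; 2 have NULL author.

SQL:
SELECT a.title, b.name AS author
FROM books a
LEFT JOIN authors b ON a.author_id = b.id

Result:
title           | author
----------------+-------
Stone Bridges   | NULL  
Northern Lights | Clark 
Winter Gardens  | NULL  
Falling Leaves  | Perez 
River Crossing  | Allen 
Quiet Streets   | Clark 
The Old House   | Clark 
Distant Shores  | Clark 
Silent Waters   | Perez 


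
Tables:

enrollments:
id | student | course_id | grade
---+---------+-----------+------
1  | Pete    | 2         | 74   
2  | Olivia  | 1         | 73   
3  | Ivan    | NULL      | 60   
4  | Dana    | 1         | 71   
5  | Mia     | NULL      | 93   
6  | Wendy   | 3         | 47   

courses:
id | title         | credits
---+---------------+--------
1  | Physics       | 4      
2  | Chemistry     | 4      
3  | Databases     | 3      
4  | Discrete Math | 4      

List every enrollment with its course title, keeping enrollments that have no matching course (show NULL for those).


LEFT JOIN keeps every row from enrollments (the left table); where course_id has no match in courses, the course columns become NULL. Walk through each enrollment:
  - enrollment 1 (Pete): course_id=2 -> matches Chemistry
  - enrollment 2 (Olivia): course_id=1 -> matches Physics
  - enrollment 3 (Ivan): course_id=NULL, no match -> kept with NULL
  - enrollment 4 (Dana): course_id=1 -> matches Physics
  - enrollment 5 (Mia): course_id=NULL, no match -> kept with NULL
  - enrollment 6 (Wendy): course_id=3 -> matches Databases
All 6 rows appear; 2 have NULL course.

SQL:
SELECT a.student, b.title AS course
FROM enrollments a
LEFT JOIN courses b ON a.course_id = b.id

Result:
student | course   
--------+----------
Pete    | Chemistry
Olivia  | Physics  
Ivan    | NULL     
Dana    | Physics  
Mia     | NULL     
Wendy   | Databases


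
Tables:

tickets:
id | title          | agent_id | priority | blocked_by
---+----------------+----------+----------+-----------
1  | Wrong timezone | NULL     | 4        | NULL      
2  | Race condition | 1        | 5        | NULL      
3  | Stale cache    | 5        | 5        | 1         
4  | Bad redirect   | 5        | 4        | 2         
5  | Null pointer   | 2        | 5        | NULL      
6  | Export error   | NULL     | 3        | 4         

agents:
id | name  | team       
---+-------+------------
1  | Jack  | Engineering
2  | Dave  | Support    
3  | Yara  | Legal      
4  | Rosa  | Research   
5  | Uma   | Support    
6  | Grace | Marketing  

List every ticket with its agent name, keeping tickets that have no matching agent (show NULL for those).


LEFT JOIN keeps every row from tickets (the left table); where agent_id has no match in agents, the agent columns become NULL. Walk through each ticket:
  - ticket 1 (Wrong timezone): agent_id=NULL, no match -> kept with NULL
  - ticket 2 (Race condition): agent_id=1 -> matches Jack
  - ticket 3 (Stale cache): agent_id=5 -> matches Uma
  - ticket 4 (Bad redirect): agent_id=5 -> matches Uma
  - ticket 5 (Null pointer): agent_id=2 -> matches Dave
  - ticket 6 (Export error): agent_id=NULL, no match -> kept with NULL
All 6 rows appear; 2 have NULL agent.

SQL:
SELECT a.title, b.name AS agent
FROM tickets a
LEFT JOIN agents b ON a.agent_id = b.id

Result:
title          | agent
---------------+------
Wrong timezone | NULL 
Race condition | Jack 
Stale cache    | Uma  
Bad redirect   | Uma  
Null pointer   | Dave 
Export error   | NULL 


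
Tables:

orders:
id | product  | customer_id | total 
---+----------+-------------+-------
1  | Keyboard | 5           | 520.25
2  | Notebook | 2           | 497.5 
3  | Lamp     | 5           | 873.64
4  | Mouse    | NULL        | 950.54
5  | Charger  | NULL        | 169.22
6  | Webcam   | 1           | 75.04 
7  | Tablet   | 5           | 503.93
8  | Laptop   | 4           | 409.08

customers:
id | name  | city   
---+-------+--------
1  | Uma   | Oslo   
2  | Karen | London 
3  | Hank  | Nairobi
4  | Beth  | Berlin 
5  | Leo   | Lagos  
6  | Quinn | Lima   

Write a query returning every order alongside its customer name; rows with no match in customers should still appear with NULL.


LEFT JOIN keeps every row from orders (the left table); where customer_id has no match in customers, the customer columns become NULL. Walk through each order:
  - order 1 (Keyboard): customer_id=5 -> matches Leo
  - order 2 (Notebook): customer_id=2 -> matches Karen
  - order 3 (Lamp): customer_id=5 -> matches Leo
  - order 4 (Mouse): customer_id=NULL, no match -> kept with NULL
  - order 5 (Charger): customer_id=NULL, no match -> kept with NULL
  - order 6 (Webcam): customer_id=1 -> matches Uma
  - order 7 (Tablet): customer_id=5 -> matches Leo
  - order 8 (Laptop): customer_id=4 -> matches Beth
All 8 rows appear; 2 have NULL customer.

SQL:
SELECT a.product, b.name AS customer
FROM orders a
LEFT JOIN customers b ON a.customer_id = b.id

Result:
product  | customer
---------+---------
Keyboard | Leo     
Notebook | Karen   
Lamp     | Leo     
Mouse    | NULL    
Charger  | NULL    
Webcam   | Uma     
Tablet   | Leo     
Laptop   | Beth    


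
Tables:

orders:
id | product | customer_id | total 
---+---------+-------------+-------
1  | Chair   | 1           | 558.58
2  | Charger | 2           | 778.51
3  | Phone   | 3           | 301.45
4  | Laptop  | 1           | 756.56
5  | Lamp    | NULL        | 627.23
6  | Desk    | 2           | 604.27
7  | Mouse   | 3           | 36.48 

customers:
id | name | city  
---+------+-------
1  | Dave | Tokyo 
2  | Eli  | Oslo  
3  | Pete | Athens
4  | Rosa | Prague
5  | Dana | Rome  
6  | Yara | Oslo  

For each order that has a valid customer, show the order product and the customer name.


INNER JOIN keeps only orders rows whose customer_id matches an id in customers. Walk through each order:
  - order 1 (Chair): customer_id=1 -> matches Dave
  - order 2 (Charger): customer_id=2 -> matches Eli
  - order 3 (Phone): customer_id=3 -> matches Pete
  - order 4 (Laptop): customer_id=1 -> matches Dave
  - order 5 (Lamp): customer_id=NULL, no match -> dropped
  - order 6 (Desk): customer_id=2 -> matches Eli
  - order 7 (Mouse): customer_id=3 -> matches Pete
So 1 of 7 rows is dropped.

SQL:
SELECT a.product, b.name AS customer
FROM orders a
INNER JOIN customers b ON a.customer_id = b.id

Result:
product | customer
--------+---------
Chair   | Dave    
Charger | Eli     
Phone   | Pete    
Laptop  | Dave    
Desk    | Eli     
Mouse   | Pete    


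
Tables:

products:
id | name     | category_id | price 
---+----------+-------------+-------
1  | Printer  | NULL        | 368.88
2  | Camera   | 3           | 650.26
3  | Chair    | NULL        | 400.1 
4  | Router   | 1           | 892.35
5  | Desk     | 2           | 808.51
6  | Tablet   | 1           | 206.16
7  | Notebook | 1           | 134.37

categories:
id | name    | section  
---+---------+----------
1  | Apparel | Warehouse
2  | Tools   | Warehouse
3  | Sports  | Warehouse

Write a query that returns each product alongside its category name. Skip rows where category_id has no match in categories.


INNER JOIN keeps only products rows whose category_id matches an id in categories. Walk through each product:
  - product 1 (Printer): category_id=NULL, no match -> dropped
  - product 2 (Camera): category_id=3 -> matches Sports
  - product 3 (Chair): category_id=NULL, no match -> dropped
  - product 4 (Router): category_id=1 -> matches Apparel
  - product 5 (Desk): category_id=2 -> matches Tools
  - product 6 (Tablet): category_id=1 -> matches Apparel
  - product 7 (Notebook): category_id=1 -> matches Apparel
So 2 of 7 rows are dropped.

SQL:
SELECT a.name, b.name AS category
FROM products a
INNER JOIN categories b ON a.category_id = b.id

Result:
name     | category
---------+---------
Camera   | Sports  
Router   | Apparel 
Desk     | Tools   
Tablet   | Apparel 
Notebook | Apparel 


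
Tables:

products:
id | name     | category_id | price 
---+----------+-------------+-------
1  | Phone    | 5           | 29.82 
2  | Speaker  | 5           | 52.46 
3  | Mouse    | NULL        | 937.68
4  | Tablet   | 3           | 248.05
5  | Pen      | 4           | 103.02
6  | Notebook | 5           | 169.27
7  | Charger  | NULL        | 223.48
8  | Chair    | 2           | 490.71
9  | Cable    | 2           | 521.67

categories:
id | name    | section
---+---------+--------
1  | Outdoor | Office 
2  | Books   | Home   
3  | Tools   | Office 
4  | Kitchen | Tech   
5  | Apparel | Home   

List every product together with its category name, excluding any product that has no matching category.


INNER JOIN keeps only products rows whose category_id matches an id in categories. Walk through each product:
  - product 1 (Phone): category_id=5 -> matches Apparel
  - product 2 (Speaker): category_id=5 -> matches Apparel
  - product 3 (Mouse): category_id=NULL, no match -> dropped
  - product 4 (Tablet): category_id=3 -> matches Tools
  - product 5 (Pen): category_id=4 -> matches Kitchen
  - product 6 (Notebook): category_id=5 -> matches Apparel
  - product 7 (Charger): category_id=NULL, no match -> dropped
  - product 8 (Chair): category_id=2 -> matches Books
  - product 9 (Cable): category_id=2 -> matches Books
So 2 of 9 rows are dropped.

SQL:
SELECT a.name, b.name AS category
FROM products a
INNER JOIN categories b ON a.category_id = b.id

Result:
name     | category
---------+---------
Phone    | Apparel 
Speaker  | Apparel 
Tablet   | Tools   
Pen      | Kitchen 
Notebook | Apparel 
Chair    | Books   
Cable    | Books   


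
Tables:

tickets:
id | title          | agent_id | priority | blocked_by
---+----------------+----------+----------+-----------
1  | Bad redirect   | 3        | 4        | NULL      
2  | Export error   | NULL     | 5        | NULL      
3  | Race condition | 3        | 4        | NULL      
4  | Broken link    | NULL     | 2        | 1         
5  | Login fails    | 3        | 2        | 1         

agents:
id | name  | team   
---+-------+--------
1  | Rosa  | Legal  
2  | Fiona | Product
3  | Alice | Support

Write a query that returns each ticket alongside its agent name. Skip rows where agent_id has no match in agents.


INNER JOIN keeps only tickets rows whose agent_id matches an id in agents. Walk through each ticket:
  - ticket 1 (Bad redirect): agent_id=3 -> matches Alice
  - ticket 2 (Export error): agent_id=NULL, no match -> dropped
  - ticket 3 (Race condition): agent_id=3 -> matches Alice
  - ticket 4 (Broken link): agent_id=NULL, no match -> dropped
  - ticket 5 (Login fails): agent_id=3 -> matches Alice
So 2 of 5 rows are dropped.

SQL:
SELECT a.title, b.name AS agent
FROM tickets a
INNER JOIN agents b ON a.agent_id = b.id

Result:
title          | agent
---------------+------
Bad redirect   | Alice
Race condition | Alice
Login fails    | Alice


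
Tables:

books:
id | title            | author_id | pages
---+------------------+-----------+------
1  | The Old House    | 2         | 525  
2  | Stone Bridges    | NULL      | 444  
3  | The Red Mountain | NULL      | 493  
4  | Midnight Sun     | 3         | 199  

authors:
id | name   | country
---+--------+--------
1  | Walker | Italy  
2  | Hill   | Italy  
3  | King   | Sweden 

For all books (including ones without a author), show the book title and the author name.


LEFT JOIN keeps every row from books (the left table); where author_id has no match in authors, the author columns become NULL. Walk through each book:
  - book 1 (The Old House): author_id=2 -> matches Hill
  - book 2 (Stone Bridges): author_id=NULL, no match -> kept with NULL
  - book 3 (The Red Mountain): author_id=NULL, no match -> kept with NULL
  - book 4 (Midnight Sun): author_id=3 -> matches King
All 4 rows appear; 2 have NULL author.

SQL:
SELECT a.title, b.name AS author
FROM books a
LEFT JOIN authors b ON a.author_id = b.id

Result:
title            | author
-----------------+-------
The Old House    | Hill  
Stone Bridges    | NULL  
The Red Mountain | NULL  
Midnight Sun     | King  


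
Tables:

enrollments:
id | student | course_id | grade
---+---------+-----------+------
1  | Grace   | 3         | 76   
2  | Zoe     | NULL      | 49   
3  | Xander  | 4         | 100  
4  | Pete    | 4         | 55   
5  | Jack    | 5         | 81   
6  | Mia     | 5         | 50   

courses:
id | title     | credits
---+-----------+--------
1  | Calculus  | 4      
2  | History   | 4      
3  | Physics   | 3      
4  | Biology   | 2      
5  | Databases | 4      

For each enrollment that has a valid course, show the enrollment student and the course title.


INNER JOIN keeps only enrollments rows whose course_id matches an id in courses. Walk through each enrollment:
  - enrollment 1 (Grace): course_id=3 -> matches Physics
  - enrollment 2 (Zoe): course_id=NULL, no match -> dropped
  - enrollment 3 (Xander): course_id=4 -> matches Biology
  - enrollment 4 (Pete): course_id=4 -> matches Biology
  - enrollment 5 (Jack): course_id=5 -> matches Databases
  - enrollment 6 (Mia): course_id=5 -> matches Databases
So 1 of 6 rows is dropped.

SQL:
SELECT a.student, b.title AS course
FROM enrollments a
INNER JOIN courses b ON a.course_id = b.id

Result:
student | course   
--------+----------
Grace   | Physics  
Xander  | Biology  
Pete    | Biology  
Jack    | Databases
Mia     | Databases


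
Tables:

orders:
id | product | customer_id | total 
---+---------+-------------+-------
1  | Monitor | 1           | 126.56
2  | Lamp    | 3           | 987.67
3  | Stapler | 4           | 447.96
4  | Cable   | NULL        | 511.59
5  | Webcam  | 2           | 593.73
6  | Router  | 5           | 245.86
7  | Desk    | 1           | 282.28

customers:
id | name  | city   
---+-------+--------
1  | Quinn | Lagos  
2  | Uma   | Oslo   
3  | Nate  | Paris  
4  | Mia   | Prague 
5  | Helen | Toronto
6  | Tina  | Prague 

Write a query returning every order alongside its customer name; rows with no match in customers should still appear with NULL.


LEFT JOIN keeps every row from orders (the left table); where customer_id has no match in customers, the customer columns become NULL. Walk through each order:
  - order 1 (Monitor): customer_id=1 -> matches Quinn
  - order 2 (Lamp): customer_id=3 -> matches Nate
  - order 3 (Stapler): customer_id=4 -> matches Mia
  - order 4 (Cable): customer_id=NULL, no match -> kept with NULL
  - order 5 (Webcam): customer_id=2 -> matches Uma
  - order 6 (Router): customer_id=5 -> matches Helen
  - order 7 (Desk): customer_id=1 -> matches Quinn
All 7 rows appear; 1 has NULL customer.

SQL:
SELECT a.product, b.name AS customer
FROM orders a
LEFT JOIN customers b ON a.customer_id = b.id

Result:
product | customer
--------+---------
Monitor | Quinn   
Lamp    | Nate    
Stapler | Mia     
Cable   | NULL    
Webcam  | Uma     
Router  | Helen   
Desk    | Quinn   


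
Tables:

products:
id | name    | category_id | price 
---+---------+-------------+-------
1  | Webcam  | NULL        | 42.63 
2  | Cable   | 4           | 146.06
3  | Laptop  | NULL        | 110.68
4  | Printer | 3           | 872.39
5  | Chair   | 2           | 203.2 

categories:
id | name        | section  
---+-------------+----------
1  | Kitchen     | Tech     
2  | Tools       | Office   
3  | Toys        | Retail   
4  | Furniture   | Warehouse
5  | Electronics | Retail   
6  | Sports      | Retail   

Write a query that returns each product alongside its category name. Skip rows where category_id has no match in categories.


INNER JOIN keeps only products rows whose category_id matches an id in categories. Walk through each product:
  - product 1 (Webcam): category_id=NULL, no match -> dropped
  - product 2 (Cable): category_id=4 -> matches Furniture
  - product 3 (Laptop): category_id=NULL, no match -> dropped
  - product 4 (Printer): category_id=3 -> matches Toys
  - product 5 (Chair): category_id=2 -> matches Tools
So 2 of 5 rows are dropped.

SQL:
SELECT a.name, b.name AS category
FROM products a
INNER JOIN categories b ON a.category_id = b.id

Result:
name    | category 
--------+----------
Cable   | Furniture
Printer | Toys     
Chair   | Tools    


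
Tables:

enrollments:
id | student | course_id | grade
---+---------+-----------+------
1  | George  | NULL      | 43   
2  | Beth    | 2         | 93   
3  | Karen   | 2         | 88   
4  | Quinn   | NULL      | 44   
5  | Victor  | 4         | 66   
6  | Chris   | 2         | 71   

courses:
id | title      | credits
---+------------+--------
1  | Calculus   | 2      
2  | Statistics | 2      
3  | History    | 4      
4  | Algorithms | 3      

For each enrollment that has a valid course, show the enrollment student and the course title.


INNER JOIN keeps only enrollments rows whose course_id matches an id in courses. Walk through each enrollment:
  - enrollment 1 (George): course_id=NULL, no match -> dropped
  - enrollment 2 (Beth): course_id=2 -> matches Statistics
  - enrollment 3 (Karen): course_id=2 -> matches Statistics
  - enrollment 4 (Quinn): course_id=NULL, no match -> dropped
  - enrollment 5 (Victor): course_id=4 -> matches Algorithms
  - enrollment 6 (Chris): course_id=2 -> matches Statistics
So 2 of 6 rows are dropped.

SQL:
SELECT a.student, b.title AS course
FROM enrollments a
INNER JOIN courses b ON a.course_id = b.id

Result:
student | course    
--------+-----------
Beth    | Statistics
Karen   | Statistics
Victor  | Algorithms
Chris   | Statistics


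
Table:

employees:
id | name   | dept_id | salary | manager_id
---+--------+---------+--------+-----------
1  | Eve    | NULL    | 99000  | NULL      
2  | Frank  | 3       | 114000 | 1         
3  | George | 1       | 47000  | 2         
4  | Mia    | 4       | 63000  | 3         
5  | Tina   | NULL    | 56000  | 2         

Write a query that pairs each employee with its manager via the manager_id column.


This is a self-join: employees is joined to a second copy of itself, matching each row's manager_id to another row's id. Use LEFT JOIN so rows with manager_id=NULL are kept.
  - employee 1 (Eve): manager_id=NULL -> NULL
  - employee 2 (Frank): manager_id=1 -> Eve
  - employee 3 (George): manager_id=2 -> Frank
  - employee 4 (Mia): manager_id=3 -> George
  - employee 5 (Tina): manager_id=2 -> Frank

SQL:
SELECT a.name AS item, b.name AS manager
FROM employees a
LEFT JOIN employees b ON a.manager_id = b.id

Result:
item   | manager
-------+--------
Eve    | NULL   
Frank  | Eve    
George | Frank  
Mia    | George 
Tina   | Frank  


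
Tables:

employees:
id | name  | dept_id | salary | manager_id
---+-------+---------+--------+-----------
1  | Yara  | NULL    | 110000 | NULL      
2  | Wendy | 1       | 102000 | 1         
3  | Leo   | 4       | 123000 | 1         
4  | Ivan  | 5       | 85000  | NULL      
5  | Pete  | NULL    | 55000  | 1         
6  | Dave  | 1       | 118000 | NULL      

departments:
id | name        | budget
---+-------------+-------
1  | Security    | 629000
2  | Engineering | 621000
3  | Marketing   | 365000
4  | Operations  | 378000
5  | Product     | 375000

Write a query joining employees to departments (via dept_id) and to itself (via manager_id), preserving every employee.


Two LEFT JOINs from the same base table employees: one to departments via dept_id, one to employees itself via manager_id. Both are LEFT so every employee is preserved.
Match against departments:
  - employee 1 (Yara): dept_id=NULL, no match -> kept with NULL
  - employee 2 (Wendy): dept_id=1 -> matches Security
  - employee 3 (Leo): dept_id=4 -> matches Operations
  - employee 4 (Ivan): dept_id=5 -> matches Product
  - employee 5 (Pete): dept_id=NULL, no match -> kept with NULL
  - employee 6 (Dave): dept_id=1 -> matches Security
Match against employees (self):
  - employee 1 (Yara): manager_id=NULL -> NULL
  - employee 2 (Wendy): manager_id=1 -> Yara
  - employee 3 (Leo): manager_id=1 -> Yara
  - employee 4 (Ivan): manager_id=NULL -> NULL
  - employee 5 (Pete): manager_id=1 -> Yara
  - employee 6 (Dave): manager_id=NULL -> NULL

SQL:
SELECT a.name, b.name AS department, c.name AS manager
FROM employees a
LEFT JOIN departments b ON a.dept_id = b.id
LEFT JOIN employees c ON a.manager_id = c.id

Result:
name  | department | manager
------+------------+--------
Yara  | NULL       | NULL   
Wendy | Security   | Yara   
Leo   | Operations | Yara   
Ivan  | Product    | NULL   
Pete  | NULL       | Yara   
Dave  | Security   | NULL   


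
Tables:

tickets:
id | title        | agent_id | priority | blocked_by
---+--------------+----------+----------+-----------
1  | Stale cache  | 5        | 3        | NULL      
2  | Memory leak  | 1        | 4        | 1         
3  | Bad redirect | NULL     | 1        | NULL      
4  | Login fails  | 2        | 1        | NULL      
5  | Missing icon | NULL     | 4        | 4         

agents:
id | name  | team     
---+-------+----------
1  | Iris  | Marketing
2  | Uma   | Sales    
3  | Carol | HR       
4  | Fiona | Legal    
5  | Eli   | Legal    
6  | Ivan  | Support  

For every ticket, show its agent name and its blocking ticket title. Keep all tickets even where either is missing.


Two LEFT JOINs from the same base table tickets: one to agents via agent_id, one to tickets itself via blocked_by. Both are LEFT so every ticket is preserved.
Match against agents:
  - ticket 1 (Stale cache): agent_id=5 -> matches Eli
  - ticket 2 (Memory leak): agent_id=1 -> matches Iris
  - ticket 3 (Bad redirect): agent_id=NULL, no match -> kept with NULL
  - ticket 4 (Login fails): agent_id=2 -> matches Uma
  - ticket 5 (Missing icon): agent_id=NULL, no match -> kept with NULL
Match against tickets (self):
  - ticket 1 (Stale cache): blocked_by=NULL -> NULL
  - ticket 2 (Memory leak): blocked_by=1 -> Stale cache
  - ticket 3 (Bad redirect): blocked_by=NULL -> NULL
  - ticket 4 (Login fails): blocked_by=NULL -> NULL
  - ticket 5 (Missing icon): blocked_by=4 -> Login fails

SQL:
SELECT a.title, b.name AS agent, c.title AS blocked_by
FROM tickets a
LEFT JOIN agents b ON a.agent_id = b.id
LEFT JOIN tickets c ON a.blocked_by = c.id

Result:
title        | agent | blocked_by 
-------------+-------+------------
Stale cache  | Eli   | NULL       
Memory leak  | Iris  | Stale cache
Bad redirect | NULL  | NULL       
Login fails  | Uma   | NULL       
Missing icon | NULL  | Login fails


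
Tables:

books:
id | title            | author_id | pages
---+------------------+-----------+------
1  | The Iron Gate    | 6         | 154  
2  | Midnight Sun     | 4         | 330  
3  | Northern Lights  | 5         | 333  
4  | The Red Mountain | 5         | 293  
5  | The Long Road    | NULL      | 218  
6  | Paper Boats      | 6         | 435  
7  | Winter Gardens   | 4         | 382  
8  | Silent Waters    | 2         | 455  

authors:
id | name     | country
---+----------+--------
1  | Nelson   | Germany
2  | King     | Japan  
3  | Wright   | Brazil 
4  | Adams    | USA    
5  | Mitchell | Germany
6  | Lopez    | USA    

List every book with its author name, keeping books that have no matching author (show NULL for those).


LEFT JOIN keeps every row from books (the left table); where author_id has no match in authors, the author columns become NULL. Walk through each book:
  - book 1 (The Iron Gate): author_id=6 -> matches Lopez
  - book 2 (Midnight Sun): author_id=4 -> matches Adams
  - book 3 (Northern Lights): author_id=5 -> matches Mitchell
  - book 4 (The Red Mountain): author_id=5 -> matches Mitchell
  - book 5 (The Long Road): author_id=NULL, no match -> kept with NULL
  - book 6 (Paper Boats): author_id=6 -> matches Lopez
  - book 7 (Winter Gardens): author_id=4 -> matches Adams
  - book 8 (Silent Waters): author_id=2 -> matches King
All 8 rows appear; 1 has NULL author.

SQL:
SELECT a.title, b.name AS author
FROM books a
LEFT JOIN authors b ON a.author_id = b.id

Result:
title            | author  
-----------------+---------
The Iron Gate    | Lopez   
Midnight Sun     | Adams   
Northern Lights  | Mitchell
The Red Mountain | Mitchell
The Long Road    | NULL    
Paper Boats      | Lopez   
Winter Gardens   | Adams   
Silent Waters    | King    


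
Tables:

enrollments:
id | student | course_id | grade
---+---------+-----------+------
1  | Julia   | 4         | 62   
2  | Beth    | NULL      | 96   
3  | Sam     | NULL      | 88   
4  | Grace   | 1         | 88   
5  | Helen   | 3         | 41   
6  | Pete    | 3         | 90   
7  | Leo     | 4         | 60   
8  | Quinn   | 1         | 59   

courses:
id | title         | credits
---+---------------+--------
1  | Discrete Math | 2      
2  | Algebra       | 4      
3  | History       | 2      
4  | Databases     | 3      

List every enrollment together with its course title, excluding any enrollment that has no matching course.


INNER JOIN keeps only enrollments rows whose course_id matches an id in courses. Walk through each enrollment:
  - enrollment 1 (Julia): course_id=4 -> matches Databases
  - enrollment 2 (Beth): course_id=NULL, no match -> dropped
  - enrollment 3 (Sam): course_id=NULL, no match -> dropped
  - enrollment 4 (Grace): course_id=1 -> matches Discrete Math
  - enrollment 5 (Helen): course_id=3 -> matches History
  - enrollment 6 (Pete): course_id=3 -> matches History
  - enrollment 7 (Leo): course_id=4 -> matches Databases
  - enrollment 8 (Quinn): course_id=1 -> matches Discrete Math
So 2 of 8 rows are dropped.

SQL:
SELECT a.student, b.title AS course
FROM enrollments a
INNER JOIN courses b ON a.course_id = b.id

Result:
student | course       
--------+--------------
Julia   | Databases    
Grace   | Discrete Math
Helen   | History      
Pete    | History      
Leo     | Databases    
Quinn   | Discrete Math


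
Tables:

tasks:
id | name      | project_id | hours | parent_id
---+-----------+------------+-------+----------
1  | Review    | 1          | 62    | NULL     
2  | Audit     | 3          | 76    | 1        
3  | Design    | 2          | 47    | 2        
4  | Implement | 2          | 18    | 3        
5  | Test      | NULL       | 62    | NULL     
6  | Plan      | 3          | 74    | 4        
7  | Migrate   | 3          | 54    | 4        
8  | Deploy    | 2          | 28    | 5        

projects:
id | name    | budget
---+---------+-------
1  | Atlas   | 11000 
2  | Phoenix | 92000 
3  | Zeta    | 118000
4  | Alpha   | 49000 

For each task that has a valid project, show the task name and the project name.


INNER JOIN keeps only tasks rows whose project_id matches an id in projects. Walk through each task:
  - task 1 (Review): project_id=1 -> matches Atlas
  - task 2 (Audit): project_id=3 -> matches Zeta
  - task 3 (Design): project_id=2 -> matches Phoenix
  - task 4 (Implement): project_id=2 -> matches Phoenix
  - task 5 (Test): project_id=NULL, no match -> dropped
  - task 6 (Plan): project_id=3 -> matches Zeta
  - task 7 (Migrate): project_id=3 -> matches Zeta
  - task 8 (Deploy): project_id=2 -> matches Phoenix
So 1 of 8 rows is dropped.

SQL:
SELECT a.name, b.name AS project
FROM tasks a
INNER JOIN projects b ON a.project_id = b.id

Result:
name      | project
----------+--------
Review    | Atlas  
Audit     | Zeta   
Design    | Phoenix
Implement | Phoenix
Plan      | Zeta   
Migrate   | Zeta   
Deploy    | Phoenix


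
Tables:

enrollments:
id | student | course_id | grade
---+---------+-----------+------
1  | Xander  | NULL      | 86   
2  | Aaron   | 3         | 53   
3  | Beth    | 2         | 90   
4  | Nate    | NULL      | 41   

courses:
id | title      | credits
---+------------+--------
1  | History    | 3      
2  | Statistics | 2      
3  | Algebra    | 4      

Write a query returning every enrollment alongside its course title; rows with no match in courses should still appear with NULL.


LEFT JOIN keeps every row from enrollments (the left table); where course_id has no match in courses, the course columns become NULL. Walk through each enrollment:
  - enrollment 1 (Xander): course_id=NULL, no match -> kept with NULL
  - enrollment 2 (Aaron): course_id=3 -> matches Algebra
  - enrollment 3 (Beth): course_id=2 -> matches Statistics
  - enrollment 4 (Nate): course_id=NULL, no match -> kept with NULL
All 4 rows appear; 2 have NULL course.

SQL:
SELECT a.student, b.title AS course
FROM enrollments a
LEFT JOIN courses b ON a.course_id = b.id

Result:
student | course    
--------+-----------
Xander  | NULL      
Aaron   | Algebra   
Beth    | Statistics
Nate    | NULL      


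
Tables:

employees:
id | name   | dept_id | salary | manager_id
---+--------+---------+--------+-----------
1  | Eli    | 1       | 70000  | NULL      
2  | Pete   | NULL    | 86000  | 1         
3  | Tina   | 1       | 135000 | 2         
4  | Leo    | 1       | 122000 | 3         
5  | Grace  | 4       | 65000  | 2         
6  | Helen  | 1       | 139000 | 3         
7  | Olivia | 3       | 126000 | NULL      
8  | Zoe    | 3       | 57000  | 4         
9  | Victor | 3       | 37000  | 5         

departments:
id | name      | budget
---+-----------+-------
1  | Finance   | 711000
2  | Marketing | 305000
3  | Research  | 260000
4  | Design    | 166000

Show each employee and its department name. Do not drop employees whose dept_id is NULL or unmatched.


LEFT JOIN keeps every row from employees (the left table); where dept_id has no match in departments, the department columns become NULL. Walk through each employee:
  - employee 1 (Eli): dept_id=1 -> matches Finance
  - employee 2 (Pete): dept_id=NULL, no match -> kept with NULL
  - employee 3 (Tina): dept_id=1 -> matches Finance
  - employee 4 (Leo): dept_id=1 -> matches Finance
  - employee 5 (Grace): dept_id=4 -> matches Design
  - employee 6 (Helen): dept_id=1 -> matches Finance
  - employee 7 (Olivia): dept_id=3 -> matches Research
  - employee 8 (Zoe): dept_id=3 -> matches Research
  - employee 9 (Victor): dept_id=3 -> matches Research
All 9 rows appear; 1 has NULL department.

SQL:
SELECT a.name, b.name AS department
FROM employees a
LEFT JOIN departments b ON a.dept_id = b.id

Result:
name   | department
-------+-----------
Eli    | Finance   
Pete   | NULL      
Tina   | Finance   
Leo    | Finance   
Grace  | Design    
Helen  | Finance   
Olivia | Research  
Zoe    | Research  
Victor | Research  


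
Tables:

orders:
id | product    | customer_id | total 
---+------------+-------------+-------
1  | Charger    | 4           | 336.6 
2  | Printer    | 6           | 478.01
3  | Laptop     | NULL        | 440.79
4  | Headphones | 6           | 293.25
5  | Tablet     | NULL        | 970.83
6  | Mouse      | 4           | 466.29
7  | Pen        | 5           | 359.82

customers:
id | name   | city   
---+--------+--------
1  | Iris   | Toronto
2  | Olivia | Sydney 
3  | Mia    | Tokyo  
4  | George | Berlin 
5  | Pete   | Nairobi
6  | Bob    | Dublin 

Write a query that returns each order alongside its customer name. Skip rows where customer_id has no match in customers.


INNER JOIN keeps only orders rows whose customer_id matches an id in customers. Walk through each order:
  - order 1 (Charger): customer_id=4 -> matches George
  - order 2 (Printer): customer_id=6 -> matches Bob
  - order 3 (Laptop): customer_id=NULL, no match -> dropped
  - order 4 (Headphones): customer_id=6 -> matches Bob
  - order 5 (Tablet): customer_id=NULL, no match -> dropped
  - order 6 (Mouse): customer_id=4 -> matches George
  - order 7 (Pen): customer_id=5 -> matches Pete
So 2 of 7 rows are dropped.

SQL:
SELECT a.product, b.name AS customer
FROM orders a
INNER JOIN customers b ON a.customer_id = b.id

Result:
product    | customer
-----------+---------
Charger    | George  
Printer    | Bob     
Headphones | Bob     
Mouse      | George  
Pen        | Pete    


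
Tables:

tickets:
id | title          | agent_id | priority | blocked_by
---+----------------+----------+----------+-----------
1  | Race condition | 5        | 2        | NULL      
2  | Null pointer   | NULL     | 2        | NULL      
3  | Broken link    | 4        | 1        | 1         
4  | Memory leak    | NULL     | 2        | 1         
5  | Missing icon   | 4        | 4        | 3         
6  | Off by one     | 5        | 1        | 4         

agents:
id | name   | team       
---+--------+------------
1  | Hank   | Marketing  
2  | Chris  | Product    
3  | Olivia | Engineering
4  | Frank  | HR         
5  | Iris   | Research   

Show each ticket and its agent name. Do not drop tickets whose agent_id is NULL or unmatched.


LEFT JOIN keeps every row from tickets (the left table); where agent_id has no match in agents, the agent columns become NULL. Walk through each ticket:
  - ticket 1 (Race condition): agent_id=5 -> matches Iris
  - ticket 2 (Null pointer): agent_id=NULL, no match -> kept with NULL
  - ticket 3 (Broken link): agent_id=4 -> matches Frank
  - ticket 4 (Memory leak): agent_id=NULL, no match -> kept with NULL
  - ticket 5 (Missing icon): agent_id=4 -> matches Frank
  - ticket 6 (Off by one): agent_id=5 -> matches Iris
All 6 rows appear; 2 have NULL agent.

SQL:
SELECT a.title, b.name AS agent
FROM tickets a
LEFT JOIN agents b ON a.agent_id = b.id

Result:
title          | agent
---------------+------
Race condition | Iris 
Null pointer   | NULL 
Broken link    | Frank
Memory leak    | NULL 
Missing icon   | Frank
Off by one     | Iris 


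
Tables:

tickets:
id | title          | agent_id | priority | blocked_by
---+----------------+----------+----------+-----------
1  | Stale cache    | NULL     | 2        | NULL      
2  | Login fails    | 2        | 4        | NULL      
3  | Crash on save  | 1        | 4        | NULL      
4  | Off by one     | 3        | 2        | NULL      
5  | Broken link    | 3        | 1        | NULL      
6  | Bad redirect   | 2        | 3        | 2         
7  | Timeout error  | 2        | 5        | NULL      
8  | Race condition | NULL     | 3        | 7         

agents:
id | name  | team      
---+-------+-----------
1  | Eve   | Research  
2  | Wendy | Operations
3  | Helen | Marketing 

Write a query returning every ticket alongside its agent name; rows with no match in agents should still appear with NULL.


LEFT JOIN keeps every row from tickets (the left table); where agent_id has no match in agents, the agent columns become NULL. Walk through each ticket:
  - ticket 1 (Stale cache): agent_id=NULL, no match -> kept with NULL
  - ticket 2 (Login fails): agent_id=2 -> matches Wendy
  - ticket 3 (Crash on save): agent_id=1 -> matches Eve
  - ticket 4 (Off by one): agent_id=3 -> matches Helen
  - ticket 5 (Broken link): agent_id=3 -> matches Helen
  - ticket 6 (Bad redirect): agent_id=2 -> matches Wendy
  - ticket 7 (Timeout error): agent_id=2 -> matches Wendy
  - ticket 8 (Race condition): agent_id=NULL, no match -> kept with NULL
All 8 rows appear; 2 have NULL agent.

SQL:
SELECT a.title, b.name AS agent
FROM tickets a
LEFT JOIN agents b ON a.agent_id = b.id

Result:
title          | agent
---------------+------
Stale cache    | NULL 
Login fails    | Wendy
Crash on save  | Eve  
Off by one     | Helen
Broken link    | Helen
Bad redirect   | Wendy
Timeout error  | Wendy
Race condition | NULL 


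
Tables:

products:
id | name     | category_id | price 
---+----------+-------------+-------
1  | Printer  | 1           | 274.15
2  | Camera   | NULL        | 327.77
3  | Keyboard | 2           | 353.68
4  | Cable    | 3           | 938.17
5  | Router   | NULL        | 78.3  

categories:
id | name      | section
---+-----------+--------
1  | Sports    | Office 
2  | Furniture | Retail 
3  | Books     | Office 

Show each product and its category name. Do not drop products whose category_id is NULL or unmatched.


LEFT JOIN keeps every row from products (the left table); where category_id has no match in categories, the category columns become NULL. Walk through each product:
  - product 1 (Printer): category_id=1 -> matches Sports
  - product 2 (Camera): category_id=NULL, no match -> kept with NULL
  - product 3 (Keyboard): category_id=2 -> matches Furniture
  - product 4 (Cable): category_id=3 -> matches Books
  - product 5 (Router): category_id=NULL, no match -> kept with NULL
All 5 rows appear; 2 have NULL category.

SQL:
SELECT a.name, b.name AS category
FROM products a
LEFT JOIN categories b ON a.category_id = b.id

Result:
name     | category 
---------+----------
Printer  | Sports   
Camera   | NULL     
Keyboard | Furniture
Cable    | Books    
Router   | NULL     


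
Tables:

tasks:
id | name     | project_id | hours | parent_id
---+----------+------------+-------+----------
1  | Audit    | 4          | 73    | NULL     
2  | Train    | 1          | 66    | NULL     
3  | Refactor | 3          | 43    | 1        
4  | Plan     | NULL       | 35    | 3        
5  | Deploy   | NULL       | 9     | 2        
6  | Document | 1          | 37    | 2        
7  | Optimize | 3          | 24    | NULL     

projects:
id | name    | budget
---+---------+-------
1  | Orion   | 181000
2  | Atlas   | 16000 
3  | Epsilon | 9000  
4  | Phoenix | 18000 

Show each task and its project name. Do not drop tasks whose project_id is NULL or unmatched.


LEFT JOIN keeps every row from tasks (the left table); where project_id has no match in projects, the project columns become NULL. Walk through each task:
  - task 1 (Audit): project_id=4 -> matches Phoenix
  - task 2 (Train): project_id=1 -> matches Orion
  - task 3 (Refactor): project_id=3 -> matches Epsilon
  - task 4 (Plan): project_id=NULL, no match -> kept with NULL
  - task 5 (Deploy): project_id=NULL, no match -> kept with NULL
  - task 6 (Document): project_id=1 -> matches Orion
  - task 7 (Optimize): project_id=3 -> matches Epsilon
All 7 rows appear; 2 have NULL project.

SQL:
SELECT a.name, b.name AS project
FROM tasks a
LEFT JOIN projects b ON a.project_id = b.id

Result:
name     | project
---------+--------
Audit    | Phoenix
Train    | Orion  
Refactor | Epsilon
Plan     | NULL   
Deploy   | NULL   
Document | Orion  
Optimize | Epsilon


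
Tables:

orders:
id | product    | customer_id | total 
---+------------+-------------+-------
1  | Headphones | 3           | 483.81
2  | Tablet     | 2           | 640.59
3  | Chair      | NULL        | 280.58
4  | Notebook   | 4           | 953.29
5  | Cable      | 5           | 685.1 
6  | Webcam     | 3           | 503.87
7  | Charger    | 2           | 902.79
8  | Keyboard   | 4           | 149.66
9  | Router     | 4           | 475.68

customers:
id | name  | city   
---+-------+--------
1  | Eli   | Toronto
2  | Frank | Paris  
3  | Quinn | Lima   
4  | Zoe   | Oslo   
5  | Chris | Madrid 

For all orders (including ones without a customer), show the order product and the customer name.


LEFT JOIN keeps every row from orders (the left table); where customer_id has no match in customers, the customer columns become NULL. Walk through each order:
  - order 1 (Headphones): customer_id=3 -> matches Quinn
  - order 2 (Tablet): customer_id=2 -> matches Frank
  - order 3 (Chair): customer_id=NULL, no match -> kept with NULL
  - order 4 (Notebook): customer_id=4 -> matches Zoe
  - order 5 (Cable): customer_id=5 -> matches Chris
  - order 6 (Webcam): customer_id=3 -> matches Quinn
  - order 7 (Charger): customer_id=2 -> matches Frank
  - order 8 (Keyboard): customer_id=4 -> matches Zoe
  - order 9 (Router): customer_id=4 -> matches Zoe
All 9 rows appear; 1 has NULL customer.

SQL:
SELECT a.product, b.name AS customer
FROM orders a
LEFT JOIN customers b ON a.customer_id = b.id

Result:
product    | customer
-----------+---------
Headphones | Quinn   
Tablet     | Frank   
Chair      | NULL    
Notebook   | Zoe     
Cable      | Chris   
Webcam     | Quinn   
Charger    | Frank   
Keyboard   | Zoe     
Router     | Zoe     
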